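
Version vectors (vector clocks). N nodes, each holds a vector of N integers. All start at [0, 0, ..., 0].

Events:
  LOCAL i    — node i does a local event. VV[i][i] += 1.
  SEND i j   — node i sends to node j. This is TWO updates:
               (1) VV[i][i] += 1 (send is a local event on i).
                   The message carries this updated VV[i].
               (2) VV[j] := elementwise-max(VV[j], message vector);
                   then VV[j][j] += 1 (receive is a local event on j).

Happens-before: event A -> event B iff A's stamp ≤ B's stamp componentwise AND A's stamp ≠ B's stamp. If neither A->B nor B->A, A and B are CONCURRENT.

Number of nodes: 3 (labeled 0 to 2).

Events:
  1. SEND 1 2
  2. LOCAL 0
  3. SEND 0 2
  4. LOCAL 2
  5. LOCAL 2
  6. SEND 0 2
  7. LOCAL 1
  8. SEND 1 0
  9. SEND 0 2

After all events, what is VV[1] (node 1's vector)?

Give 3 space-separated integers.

Initial: VV[0]=[0, 0, 0]
Initial: VV[1]=[0, 0, 0]
Initial: VV[2]=[0, 0, 0]
Event 1: SEND 1->2: VV[1][1]++ -> VV[1]=[0, 1, 0], msg_vec=[0, 1, 0]; VV[2]=max(VV[2],msg_vec) then VV[2][2]++ -> VV[2]=[0, 1, 1]
Event 2: LOCAL 0: VV[0][0]++ -> VV[0]=[1, 0, 0]
Event 3: SEND 0->2: VV[0][0]++ -> VV[0]=[2, 0, 0], msg_vec=[2, 0, 0]; VV[2]=max(VV[2],msg_vec) then VV[2][2]++ -> VV[2]=[2, 1, 2]
Event 4: LOCAL 2: VV[2][2]++ -> VV[2]=[2, 1, 3]
Event 5: LOCAL 2: VV[2][2]++ -> VV[2]=[2, 1, 4]
Event 6: SEND 0->2: VV[0][0]++ -> VV[0]=[3, 0, 0], msg_vec=[3, 0, 0]; VV[2]=max(VV[2],msg_vec) then VV[2][2]++ -> VV[2]=[3, 1, 5]
Event 7: LOCAL 1: VV[1][1]++ -> VV[1]=[0, 2, 0]
Event 8: SEND 1->0: VV[1][1]++ -> VV[1]=[0, 3, 0], msg_vec=[0, 3, 0]; VV[0]=max(VV[0],msg_vec) then VV[0][0]++ -> VV[0]=[4, 3, 0]
Event 9: SEND 0->2: VV[0][0]++ -> VV[0]=[5, 3, 0], msg_vec=[5, 3, 0]; VV[2]=max(VV[2],msg_vec) then VV[2][2]++ -> VV[2]=[5, 3, 6]
Final vectors: VV[0]=[5, 3, 0]; VV[1]=[0, 3, 0]; VV[2]=[5, 3, 6]

Answer: 0 3 0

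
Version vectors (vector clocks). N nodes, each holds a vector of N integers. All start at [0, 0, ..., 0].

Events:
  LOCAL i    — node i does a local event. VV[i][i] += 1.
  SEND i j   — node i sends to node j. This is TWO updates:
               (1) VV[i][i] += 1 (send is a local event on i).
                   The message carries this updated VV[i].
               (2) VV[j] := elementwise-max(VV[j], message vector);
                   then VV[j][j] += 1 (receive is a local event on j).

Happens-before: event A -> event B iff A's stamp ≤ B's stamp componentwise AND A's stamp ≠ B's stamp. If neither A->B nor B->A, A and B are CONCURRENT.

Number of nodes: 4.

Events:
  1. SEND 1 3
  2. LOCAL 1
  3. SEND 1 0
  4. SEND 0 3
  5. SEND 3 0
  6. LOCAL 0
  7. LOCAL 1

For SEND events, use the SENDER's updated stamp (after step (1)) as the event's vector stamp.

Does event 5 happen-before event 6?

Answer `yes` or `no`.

Answer: yes

Derivation:
Initial: VV[0]=[0, 0, 0, 0]
Initial: VV[1]=[0, 0, 0, 0]
Initial: VV[2]=[0, 0, 0, 0]
Initial: VV[3]=[0, 0, 0, 0]
Event 1: SEND 1->3: VV[1][1]++ -> VV[1]=[0, 1, 0, 0], msg_vec=[0, 1, 0, 0]; VV[3]=max(VV[3],msg_vec) then VV[3][3]++ -> VV[3]=[0, 1, 0, 1]
Event 2: LOCAL 1: VV[1][1]++ -> VV[1]=[0, 2, 0, 0]
Event 3: SEND 1->0: VV[1][1]++ -> VV[1]=[0, 3, 0, 0], msg_vec=[0, 3, 0, 0]; VV[0]=max(VV[0],msg_vec) then VV[0][0]++ -> VV[0]=[1, 3, 0, 0]
Event 4: SEND 0->3: VV[0][0]++ -> VV[0]=[2, 3, 0, 0], msg_vec=[2, 3, 0, 0]; VV[3]=max(VV[3],msg_vec) then VV[3][3]++ -> VV[3]=[2, 3, 0, 2]
Event 5: SEND 3->0: VV[3][3]++ -> VV[3]=[2, 3, 0, 3], msg_vec=[2, 3, 0, 3]; VV[0]=max(VV[0],msg_vec) then VV[0][0]++ -> VV[0]=[3, 3, 0, 3]
Event 6: LOCAL 0: VV[0][0]++ -> VV[0]=[4, 3, 0, 3]
Event 7: LOCAL 1: VV[1][1]++ -> VV[1]=[0, 4, 0, 0]
Event 5 stamp: [2, 3, 0, 3]
Event 6 stamp: [4, 3, 0, 3]
[2, 3, 0, 3] <= [4, 3, 0, 3]? True. Equal? False. Happens-before: True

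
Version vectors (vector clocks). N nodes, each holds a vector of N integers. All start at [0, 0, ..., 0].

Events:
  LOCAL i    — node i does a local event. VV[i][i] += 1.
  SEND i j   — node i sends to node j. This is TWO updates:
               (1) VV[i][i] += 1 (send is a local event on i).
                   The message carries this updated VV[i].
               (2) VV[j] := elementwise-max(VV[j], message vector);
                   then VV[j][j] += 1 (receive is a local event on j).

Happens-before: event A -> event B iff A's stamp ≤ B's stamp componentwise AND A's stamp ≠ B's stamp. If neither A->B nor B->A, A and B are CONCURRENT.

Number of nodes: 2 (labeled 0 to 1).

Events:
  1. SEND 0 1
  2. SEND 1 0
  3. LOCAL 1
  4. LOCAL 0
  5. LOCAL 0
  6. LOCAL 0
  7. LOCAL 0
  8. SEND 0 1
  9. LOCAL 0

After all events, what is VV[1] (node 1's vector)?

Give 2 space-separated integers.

Answer: 7 4

Derivation:
Initial: VV[0]=[0, 0]
Initial: VV[1]=[0, 0]
Event 1: SEND 0->1: VV[0][0]++ -> VV[0]=[1, 0], msg_vec=[1, 0]; VV[1]=max(VV[1],msg_vec) then VV[1][1]++ -> VV[1]=[1, 1]
Event 2: SEND 1->0: VV[1][1]++ -> VV[1]=[1, 2], msg_vec=[1, 2]; VV[0]=max(VV[0],msg_vec) then VV[0][0]++ -> VV[0]=[2, 2]
Event 3: LOCAL 1: VV[1][1]++ -> VV[1]=[1, 3]
Event 4: LOCAL 0: VV[0][0]++ -> VV[0]=[3, 2]
Event 5: LOCAL 0: VV[0][0]++ -> VV[0]=[4, 2]
Event 6: LOCAL 0: VV[0][0]++ -> VV[0]=[5, 2]
Event 7: LOCAL 0: VV[0][0]++ -> VV[0]=[6, 2]
Event 8: SEND 0->1: VV[0][0]++ -> VV[0]=[7, 2], msg_vec=[7, 2]; VV[1]=max(VV[1],msg_vec) then VV[1][1]++ -> VV[1]=[7, 4]
Event 9: LOCAL 0: VV[0][0]++ -> VV[0]=[8, 2]
Final vectors: VV[0]=[8, 2]; VV[1]=[7, 4]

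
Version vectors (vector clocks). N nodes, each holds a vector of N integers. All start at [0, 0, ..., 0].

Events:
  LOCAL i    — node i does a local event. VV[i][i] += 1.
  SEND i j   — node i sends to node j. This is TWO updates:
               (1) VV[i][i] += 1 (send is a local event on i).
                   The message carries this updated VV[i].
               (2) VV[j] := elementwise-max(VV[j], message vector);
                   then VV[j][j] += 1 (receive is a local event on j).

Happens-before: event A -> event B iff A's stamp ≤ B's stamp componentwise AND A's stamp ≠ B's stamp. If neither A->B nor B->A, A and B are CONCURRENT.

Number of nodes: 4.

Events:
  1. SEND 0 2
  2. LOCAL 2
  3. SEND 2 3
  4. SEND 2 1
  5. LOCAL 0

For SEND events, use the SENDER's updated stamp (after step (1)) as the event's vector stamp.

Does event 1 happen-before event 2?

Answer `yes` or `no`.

Initial: VV[0]=[0, 0, 0, 0]
Initial: VV[1]=[0, 0, 0, 0]
Initial: VV[2]=[0, 0, 0, 0]
Initial: VV[3]=[0, 0, 0, 0]
Event 1: SEND 0->2: VV[0][0]++ -> VV[0]=[1, 0, 0, 0], msg_vec=[1, 0, 0, 0]; VV[2]=max(VV[2],msg_vec) then VV[2][2]++ -> VV[2]=[1, 0, 1, 0]
Event 2: LOCAL 2: VV[2][2]++ -> VV[2]=[1, 0, 2, 0]
Event 3: SEND 2->3: VV[2][2]++ -> VV[2]=[1, 0, 3, 0], msg_vec=[1, 0, 3, 0]; VV[3]=max(VV[3],msg_vec) then VV[3][3]++ -> VV[3]=[1, 0, 3, 1]
Event 4: SEND 2->1: VV[2][2]++ -> VV[2]=[1, 0, 4, 0], msg_vec=[1, 0, 4, 0]; VV[1]=max(VV[1],msg_vec) then VV[1][1]++ -> VV[1]=[1, 1, 4, 0]
Event 5: LOCAL 0: VV[0][0]++ -> VV[0]=[2, 0, 0, 0]
Event 1 stamp: [1, 0, 0, 0]
Event 2 stamp: [1, 0, 2, 0]
[1, 0, 0, 0] <= [1, 0, 2, 0]? True. Equal? False. Happens-before: True

Answer: yes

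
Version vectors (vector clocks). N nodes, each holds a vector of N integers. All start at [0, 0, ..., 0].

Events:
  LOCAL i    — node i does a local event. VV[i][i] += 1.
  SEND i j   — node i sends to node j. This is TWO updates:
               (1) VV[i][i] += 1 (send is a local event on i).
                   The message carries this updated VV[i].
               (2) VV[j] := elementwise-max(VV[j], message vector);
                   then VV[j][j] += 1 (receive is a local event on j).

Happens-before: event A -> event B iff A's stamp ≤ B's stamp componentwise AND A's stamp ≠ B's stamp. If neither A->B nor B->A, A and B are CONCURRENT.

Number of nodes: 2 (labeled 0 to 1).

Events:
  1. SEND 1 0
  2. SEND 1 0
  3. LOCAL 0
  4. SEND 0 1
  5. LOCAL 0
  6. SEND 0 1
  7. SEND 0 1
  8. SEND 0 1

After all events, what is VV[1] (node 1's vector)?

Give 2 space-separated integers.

Answer: 8 6

Derivation:
Initial: VV[0]=[0, 0]
Initial: VV[1]=[0, 0]
Event 1: SEND 1->0: VV[1][1]++ -> VV[1]=[0, 1], msg_vec=[0, 1]; VV[0]=max(VV[0],msg_vec) then VV[0][0]++ -> VV[0]=[1, 1]
Event 2: SEND 1->0: VV[1][1]++ -> VV[1]=[0, 2], msg_vec=[0, 2]; VV[0]=max(VV[0],msg_vec) then VV[0][0]++ -> VV[0]=[2, 2]
Event 3: LOCAL 0: VV[0][0]++ -> VV[0]=[3, 2]
Event 4: SEND 0->1: VV[0][0]++ -> VV[0]=[4, 2], msg_vec=[4, 2]; VV[1]=max(VV[1],msg_vec) then VV[1][1]++ -> VV[1]=[4, 3]
Event 5: LOCAL 0: VV[0][0]++ -> VV[0]=[5, 2]
Event 6: SEND 0->1: VV[0][0]++ -> VV[0]=[6, 2], msg_vec=[6, 2]; VV[1]=max(VV[1],msg_vec) then VV[1][1]++ -> VV[1]=[6, 4]
Event 7: SEND 0->1: VV[0][0]++ -> VV[0]=[7, 2], msg_vec=[7, 2]; VV[1]=max(VV[1],msg_vec) then VV[1][1]++ -> VV[1]=[7, 5]
Event 8: SEND 0->1: VV[0][0]++ -> VV[0]=[8, 2], msg_vec=[8, 2]; VV[1]=max(VV[1],msg_vec) then VV[1][1]++ -> VV[1]=[8, 6]
Final vectors: VV[0]=[8, 2]; VV[1]=[8, 6]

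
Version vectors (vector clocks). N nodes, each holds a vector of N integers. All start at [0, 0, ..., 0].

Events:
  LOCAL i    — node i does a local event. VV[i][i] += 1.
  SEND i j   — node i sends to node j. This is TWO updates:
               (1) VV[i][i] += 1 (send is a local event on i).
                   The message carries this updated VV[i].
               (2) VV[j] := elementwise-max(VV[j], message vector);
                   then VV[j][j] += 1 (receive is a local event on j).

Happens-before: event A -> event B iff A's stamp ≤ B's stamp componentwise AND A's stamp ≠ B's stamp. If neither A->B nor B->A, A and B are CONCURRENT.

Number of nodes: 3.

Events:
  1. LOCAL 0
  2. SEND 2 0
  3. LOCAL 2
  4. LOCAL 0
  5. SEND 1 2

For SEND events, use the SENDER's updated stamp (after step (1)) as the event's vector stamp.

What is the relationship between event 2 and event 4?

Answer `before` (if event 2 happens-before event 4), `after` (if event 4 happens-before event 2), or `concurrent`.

Initial: VV[0]=[0, 0, 0]
Initial: VV[1]=[0, 0, 0]
Initial: VV[2]=[0, 0, 0]
Event 1: LOCAL 0: VV[0][0]++ -> VV[0]=[1, 0, 0]
Event 2: SEND 2->0: VV[2][2]++ -> VV[2]=[0, 0, 1], msg_vec=[0, 0, 1]; VV[0]=max(VV[0],msg_vec) then VV[0][0]++ -> VV[0]=[2, 0, 1]
Event 3: LOCAL 2: VV[2][2]++ -> VV[2]=[0, 0, 2]
Event 4: LOCAL 0: VV[0][0]++ -> VV[0]=[3, 0, 1]
Event 5: SEND 1->2: VV[1][1]++ -> VV[1]=[0, 1, 0], msg_vec=[0, 1, 0]; VV[2]=max(VV[2],msg_vec) then VV[2][2]++ -> VV[2]=[0, 1, 3]
Event 2 stamp: [0, 0, 1]
Event 4 stamp: [3, 0, 1]
[0, 0, 1] <= [3, 0, 1]? True
[3, 0, 1] <= [0, 0, 1]? False
Relation: before

Answer: before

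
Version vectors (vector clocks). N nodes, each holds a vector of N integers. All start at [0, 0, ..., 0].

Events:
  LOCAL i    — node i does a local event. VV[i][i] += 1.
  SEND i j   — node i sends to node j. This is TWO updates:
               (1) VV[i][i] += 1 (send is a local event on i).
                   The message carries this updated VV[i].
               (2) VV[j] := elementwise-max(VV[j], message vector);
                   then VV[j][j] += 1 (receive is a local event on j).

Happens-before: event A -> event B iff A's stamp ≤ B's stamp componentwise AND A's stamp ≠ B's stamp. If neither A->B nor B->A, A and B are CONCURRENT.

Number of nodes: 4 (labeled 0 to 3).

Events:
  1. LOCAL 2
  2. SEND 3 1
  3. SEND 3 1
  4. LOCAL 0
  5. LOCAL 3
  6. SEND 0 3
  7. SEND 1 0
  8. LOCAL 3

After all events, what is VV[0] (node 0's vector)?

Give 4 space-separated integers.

Answer: 3 3 0 2

Derivation:
Initial: VV[0]=[0, 0, 0, 0]
Initial: VV[1]=[0, 0, 0, 0]
Initial: VV[2]=[0, 0, 0, 0]
Initial: VV[3]=[0, 0, 0, 0]
Event 1: LOCAL 2: VV[2][2]++ -> VV[2]=[0, 0, 1, 0]
Event 2: SEND 3->1: VV[3][3]++ -> VV[3]=[0, 0, 0, 1], msg_vec=[0, 0, 0, 1]; VV[1]=max(VV[1],msg_vec) then VV[1][1]++ -> VV[1]=[0, 1, 0, 1]
Event 3: SEND 3->1: VV[3][3]++ -> VV[3]=[0, 0, 0, 2], msg_vec=[0, 0, 0, 2]; VV[1]=max(VV[1],msg_vec) then VV[1][1]++ -> VV[1]=[0, 2, 0, 2]
Event 4: LOCAL 0: VV[0][0]++ -> VV[0]=[1, 0, 0, 0]
Event 5: LOCAL 3: VV[3][3]++ -> VV[3]=[0, 0, 0, 3]
Event 6: SEND 0->3: VV[0][0]++ -> VV[0]=[2, 0, 0, 0], msg_vec=[2, 0, 0, 0]; VV[3]=max(VV[3],msg_vec) then VV[3][3]++ -> VV[3]=[2, 0, 0, 4]
Event 7: SEND 1->0: VV[1][1]++ -> VV[1]=[0, 3, 0, 2], msg_vec=[0, 3, 0, 2]; VV[0]=max(VV[0],msg_vec) then VV[0][0]++ -> VV[0]=[3, 3, 0, 2]
Event 8: LOCAL 3: VV[3][3]++ -> VV[3]=[2, 0, 0, 5]
Final vectors: VV[0]=[3, 3, 0, 2]; VV[1]=[0, 3, 0, 2]; VV[2]=[0, 0, 1, 0]; VV[3]=[2, 0, 0, 5]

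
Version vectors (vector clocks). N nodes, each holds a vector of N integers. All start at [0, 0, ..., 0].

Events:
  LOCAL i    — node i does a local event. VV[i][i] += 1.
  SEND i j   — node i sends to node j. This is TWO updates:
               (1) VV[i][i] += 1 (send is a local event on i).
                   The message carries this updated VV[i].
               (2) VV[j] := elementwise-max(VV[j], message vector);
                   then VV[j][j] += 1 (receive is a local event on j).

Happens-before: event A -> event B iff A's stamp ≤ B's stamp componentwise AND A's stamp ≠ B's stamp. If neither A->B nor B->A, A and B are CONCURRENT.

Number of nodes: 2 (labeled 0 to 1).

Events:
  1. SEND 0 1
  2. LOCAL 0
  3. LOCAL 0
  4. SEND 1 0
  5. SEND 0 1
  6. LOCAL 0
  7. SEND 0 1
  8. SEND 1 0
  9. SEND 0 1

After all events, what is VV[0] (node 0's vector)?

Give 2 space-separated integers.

Initial: VV[0]=[0, 0]
Initial: VV[1]=[0, 0]
Event 1: SEND 0->1: VV[0][0]++ -> VV[0]=[1, 0], msg_vec=[1, 0]; VV[1]=max(VV[1],msg_vec) then VV[1][1]++ -> VV[1]=[1, 1]
Event 2: LOCAL 0: VV[0][0]++ -> VV[0]=[2, 0]
Event 3: LOCAL 0: VV[0][0]++ -> VV[0]=[3, 0]
Event 4: SEND 1->0: VV[1][1]++ -> VV[1]=[1, 2], msg_vec=[1, 2]; VV[0]=max(VV[0],msg_vec) then VV[0][0]++ -> VV[0]=[4, 2]
Event 5: SEND 0->1: VV[0][0]++ -> VV[0]=[5, 2], msg_vec=[5, 2]; VV[1]=max(VV[1],msg_vec) then VV[1][1]++ -> VV[1]=[5, 3]
Event 6: LOCAL 0: VV[0][0]++ -> VV[0]=[6, 2]
Event 7: SEND 0->1: VV[0][0]++ -> VV[0]=[7, 2], msg_vec=[7, 2]; VV[1]=max(VV[1],msg_vec) then VV[1][1]++ -> VV[1]=[7, 4]
Event 8: SEND 1->0: VV[1][1]++ -> VV[1]=[7, 5], msg_vec=[7, 5]; VV[0]=max(VV[0],msg_vec) then VV[0][0]++ -> VV[0]=[8, 5]
Event 9: SEND 0->1: VV[0][0]++ -> VV[0]=[9, 5], msg_vec=[9, 5]; VV[1]=max(VV[1],msg_vec) then VV[1][1]++ -> VV[1]=[9, 6]
Final vectors: VV[0]=[9, 5]; VV[1]=[9, 6]

Answer: 9 5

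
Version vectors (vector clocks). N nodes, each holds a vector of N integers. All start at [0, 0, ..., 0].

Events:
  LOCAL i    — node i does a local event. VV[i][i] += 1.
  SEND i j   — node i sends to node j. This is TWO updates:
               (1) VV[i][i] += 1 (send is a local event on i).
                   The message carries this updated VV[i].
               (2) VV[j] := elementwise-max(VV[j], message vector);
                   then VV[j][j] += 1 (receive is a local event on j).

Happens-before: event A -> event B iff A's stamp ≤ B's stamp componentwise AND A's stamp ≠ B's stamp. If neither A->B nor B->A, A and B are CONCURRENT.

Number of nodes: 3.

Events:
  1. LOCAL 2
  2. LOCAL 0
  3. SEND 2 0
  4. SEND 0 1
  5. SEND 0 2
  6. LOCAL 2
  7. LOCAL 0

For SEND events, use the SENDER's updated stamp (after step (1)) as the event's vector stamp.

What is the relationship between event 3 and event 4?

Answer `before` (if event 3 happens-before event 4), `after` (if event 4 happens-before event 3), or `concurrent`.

Answer: before

Derivation:
Initial: VV[0]=[0, 0, 0]
Initial: VV[1]=[0, 0, 0]
Initial: VV[2]=[0, 0, 0]
Event 1: LOCAL 2: VV[2][2]++ -> VV[2]=[0, 0, 1]
Event 2: LOCAL 0: VV[0][0]++ -> VV[0]=[1, 0, 0]
Event 3: SEND 2->0: VV[2][2]++ -> VV[2]=[0, 0, 2], msg_vec=[0, 0, 2]; VV[0]=max(VV[0],msg_vec) then VV[0][0]++ -> VV[0]=[2, 0, 2]
Event 4: SEND 0->1: VV[0][0]++ -> VV[0]=[3, 0, 2], msg_vec=[3, 0, 2]; VV[1]=max(VV[1],msg_vec) then VV[1][1]++ -> VV[1]=[3, 1, 2]
Event 5: SEND 0->2: VV[0][0]++ -> VV[0]=[4, 0, 2], msg_vec=[4, 0, 2]; VV[2]=max(VV[2],msg_vec) then VV[2][2]++ -> VV[2]=[4, 0, 3]
Event 6: LOCAL 2: VV[2][2]++ -> VV[2]=[4, 0, 4]
Event 7: LOCAL 0: VV[0][0]++ -> VV[0]=[5, 0, 2]
Event 3 stamp: [0, 0, 2]
Event 4 stamp: [3, 0, 2]
[0, 0, 2] <= [3, 0, 2]? True
[3, 0, 2] <= [0, 0, 2]? False
Relation: before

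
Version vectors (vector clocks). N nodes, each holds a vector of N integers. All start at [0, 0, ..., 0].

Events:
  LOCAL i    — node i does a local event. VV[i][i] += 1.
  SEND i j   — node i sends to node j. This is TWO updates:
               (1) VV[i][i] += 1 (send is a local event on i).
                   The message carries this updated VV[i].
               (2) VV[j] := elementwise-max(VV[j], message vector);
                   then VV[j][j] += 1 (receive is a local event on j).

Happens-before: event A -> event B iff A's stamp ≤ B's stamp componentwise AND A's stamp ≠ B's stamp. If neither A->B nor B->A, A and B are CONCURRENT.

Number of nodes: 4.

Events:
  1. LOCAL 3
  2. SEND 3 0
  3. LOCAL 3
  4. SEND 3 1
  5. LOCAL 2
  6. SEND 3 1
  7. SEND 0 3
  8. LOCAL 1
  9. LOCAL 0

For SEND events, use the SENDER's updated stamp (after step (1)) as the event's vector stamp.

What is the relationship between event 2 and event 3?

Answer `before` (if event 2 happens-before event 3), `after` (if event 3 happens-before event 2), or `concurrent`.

Answer: before

Derivation:
Initial: VV[0]=[0, 0, 0, 0]
Initial: VV[1]=[0, 0, 0, 0]
Initial: VV[2]=[0, 0, 0, 0]
Initial: VV[3]=[0, 0, 0, 0]
Event 1: LOCAL 3: VV[3][3]++ -> VV[3]=[0, 0, 0, 1]
Event 2: SEND 3->0: VV[3][3]++ -> VV[3]=[0, 0, 0, 2], msg_vec=[0, 0, 0, 2]; VV[0]=max(VV[0],msg_vec) then VV[0][0]++ -> VV[0]=[1, 0, 0, 2]
Event 3: LOCAL 3: VV[3][3]++ -> VV[3]=[0, 0, 0, 3]
Event 4: SEND 3->1: VV[3][3]++ -> VV[3]=[0, 0, 0, 4], msg_vec=[0, 0, 0, 4]; VV[1]=max(VV[1],msg_vec) then VV[1][1]++ -> VV[1]=[0, 1, 0, 4]
Event 5: LOCAL 2: VV[2][2]++ -> VV[2]=[0, 0, 1, 0]
Event 6: SEND 3->1: VV[3][3]++ -> VV[3]=[0, 0, 0, 5], msg_vec=[0, 0, 0, 5]; VV[1]=max(VV[1],msg_vec) then VV[1][1]++ -> VV[1]=[0, 2, 0, 5]
Event 7: SEND 0->3: VV[0][0]++ -> VV[0]=[2, 0, 0, 2], msg_vec=[2, 0, 0, 2]; VV[3]=max(VV[3],msg_vec) then VV[3][3]++ -> VV[3]=[2, 0, 0, 6]
Event 8: LOCAL 1: VV[1][1]++ -> VV[1]=[0, 3, 0, 5]
Event 9: LOCAL 0: VV[0][0]++ -> VV[0]=[3, 0, 0, 2]
Event 2 stamp: [0, 0, 0, 2]
Event 3 stamp: [0, 0, 0, 3]
[0, 0, 0, 2] <= [0, 0, 0, 3]? True
[0, 0, 0, 3] <= [0, 0, 0, 2]? False
Relation: before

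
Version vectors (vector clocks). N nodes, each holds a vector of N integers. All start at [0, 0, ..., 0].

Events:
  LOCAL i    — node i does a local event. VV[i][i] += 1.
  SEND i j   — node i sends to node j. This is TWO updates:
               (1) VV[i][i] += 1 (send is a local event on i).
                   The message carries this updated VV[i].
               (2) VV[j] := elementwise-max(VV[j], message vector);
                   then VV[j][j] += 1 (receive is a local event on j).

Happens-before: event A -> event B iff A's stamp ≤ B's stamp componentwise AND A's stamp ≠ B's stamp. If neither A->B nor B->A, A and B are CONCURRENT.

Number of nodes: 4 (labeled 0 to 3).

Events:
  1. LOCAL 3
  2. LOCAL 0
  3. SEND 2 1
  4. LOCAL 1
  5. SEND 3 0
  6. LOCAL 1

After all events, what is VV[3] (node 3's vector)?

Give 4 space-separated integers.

Initial: VV[0]=[0, 0, 0, 0]
Initial: VV[1]=[0, 0, 0, 0]
Initial: VV[2]=[0, 0, 0, 0]
Initial: VV[3]=[0, 0, 0, 0]
Event 1: LOCAL 3: VV[3][3]++ -> VV[3]=[0, 0, 0, 1]
Event 2: LOCAL 0: VV[0][0]++ -> VV[0]=[1, 0, 0, 0]
Event 3: SEND 2->1: VV[2][2]++ -> VV[2]=[0, 0, 1, 0], msg_vec=[0, 0, 1, 0]; VV[1]=max(VV[1],msg_vec) then VV[1][1]++ -> VV[1]=[0, 1, 1, 0]
Event 4: LOCAL 1: VV[1][1]++ -> VV[1]=[0, 2, 1, 0]
Event 5: SEND 3->0: VV[3][3]++ -> VV[3]=[0, 0, 0, 2], msg_vec=[0, 0, 0, 2]; VV[0]=max(VV[0],msg_vec) then VV[0][0]++ -> VV[0]=[2, 0, 0, 2]
Event 6: LOCAL 1: VV[1][1]++ -> VV[1]=[0, 3, 1, 0]
Final vectors: VV[0]=[2, 0, 0, 2]; VV[1]=[0, 3, 1, 0]; VV[2]=[0, 0, 1, 0]; VV[3]=[0, 0, 0, 2]

Answer: 0 0 0 2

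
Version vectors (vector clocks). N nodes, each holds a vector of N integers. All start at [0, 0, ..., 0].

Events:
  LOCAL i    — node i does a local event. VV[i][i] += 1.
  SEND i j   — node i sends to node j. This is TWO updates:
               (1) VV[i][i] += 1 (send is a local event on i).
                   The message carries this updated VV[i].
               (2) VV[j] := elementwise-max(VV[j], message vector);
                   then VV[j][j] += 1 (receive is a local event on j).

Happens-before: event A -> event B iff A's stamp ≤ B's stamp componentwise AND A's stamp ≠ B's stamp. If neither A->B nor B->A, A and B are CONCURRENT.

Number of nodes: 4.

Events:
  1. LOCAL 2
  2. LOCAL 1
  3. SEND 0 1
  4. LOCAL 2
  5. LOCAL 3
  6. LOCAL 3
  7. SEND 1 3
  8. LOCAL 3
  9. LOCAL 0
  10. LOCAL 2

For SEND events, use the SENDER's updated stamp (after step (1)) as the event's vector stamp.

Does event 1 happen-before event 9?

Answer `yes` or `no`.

Answer: no

Derivation:
Initial: VV[0]=[0, 0, 0, 0]
Initial: VV[1]=[0, 0, 0, 0]
Initial: VV[2]=[0, 0, 0, 0]
Initial: VV[3]=[0, 0, 0, 0]
Event 1: LOCAL 2: VV[2][2]++ -> VV[2]=[0, 0, 1, 0]
Event 2: LOCAL 1: VV[1][1]++ -> VV[1]=[0, 1, 0, 0]
Event 3: SEND 0->1: VV[0][0]++ -> VV[0]=[1, 0, 0, 0], msg_vec=[1, 0, 0, 0]; VV[1]=max(VV[1],msg_vec) then VV[1][1]++ -> VV[1]=[1, 2, 0, 0]
Event 4: LOCAL 2: VV[2][2]++ -> VV[2]=[0, 0, 2, 0]
Event 5: LOCAL 3: VV[3][3]++ -> VV[3]=[0, 0, 0, 1]
Event 6: LOCAL 3: VV[3][3]++ -> VV[3]=[0, 0, 0, 2]
Event 7: SEND 1->3: VV[1][1]++ -> VV[1]=[1, 3, 0, 0], msg_vec=[1, 3, 0, 0]; VV[3]=max(VV[3],msg_vec) then VV[3][3]++ -> VV[3]=[1, 3, 0, 3]
Event 8: LOCAL 3: VV[3][3]++ -> VV[3]=[1, 3, 0, 4]
Event 9: LOCAL 0: VV[0][0]++ -> VV[0]=[2, 0, 0, 0]
Event 10: LOCAL 2: VV[2][2]++ -> VV[2]=[0, 0, 3, 0]
Event 1 stamp: [0, 0, 1, 0]
Event 9 stamp: [2, 0, 0, 0]
[0, 0, 1, 0] <= [2, 0, 0, 0]? False. Equal? False. Happens-before: False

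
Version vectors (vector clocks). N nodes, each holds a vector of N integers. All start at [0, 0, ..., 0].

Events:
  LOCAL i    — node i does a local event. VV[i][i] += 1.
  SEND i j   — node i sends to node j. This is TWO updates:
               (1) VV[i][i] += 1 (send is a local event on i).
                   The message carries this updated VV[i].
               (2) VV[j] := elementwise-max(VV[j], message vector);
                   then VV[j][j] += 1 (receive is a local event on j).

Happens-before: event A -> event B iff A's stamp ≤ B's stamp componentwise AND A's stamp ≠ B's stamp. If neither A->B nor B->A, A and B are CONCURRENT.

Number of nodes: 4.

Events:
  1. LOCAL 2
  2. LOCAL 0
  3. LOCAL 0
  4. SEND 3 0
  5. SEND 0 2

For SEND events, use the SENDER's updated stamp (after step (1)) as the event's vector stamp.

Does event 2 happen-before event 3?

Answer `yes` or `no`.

Answer: yes

Derivation:
Initial: VV[0]=[0, 0, 0, 0]
Initial: VV[1]=[0, 0, 0, 0]
Initial: VV[2]=[0, 0, 0, 0]
Initial: VV[3]=[0, 0, 0, 0]
Event 1: LOCAL 2: VV[2][2]++ -> VV[2]=[0, 0, 1, 0]
Event 2: LOCAL 0: VV[0][0]++ -> VV[0]=[1, 0, 0, 0]
Event 3: LOCAL 0: VV[0][0]++ -> VV[0]=[2, 0, 0, 0]
Event 4: SEND 3->0: VV[3][3]++ -> VV[3]=[0, 0, 0, 1], msg_vec=[0, 0, 0, 1]; VV[0]=max(VV[0],msg_vec) then VV[0][0]++ -> VV[0]=[3, 0, 0, 1]
Event 5: SEND 0->2: VV[0][0]++ -> VV[0]=[4, 0, 0, 1], msg_vec=[4, 0, 0, 1]; VV[2]=max(VV[2],msg_vec) then VV[2][2]++ -> VV[2]=[4, 0, 2, 1]
Event 2 stamp: [1, 0, 0, 0]
Event 3 stamp: [2, 0, 0, 0]
[1, 0, 0, 0] <= [2, 0, 0, 0]? True. Equal? False. Happens-before: True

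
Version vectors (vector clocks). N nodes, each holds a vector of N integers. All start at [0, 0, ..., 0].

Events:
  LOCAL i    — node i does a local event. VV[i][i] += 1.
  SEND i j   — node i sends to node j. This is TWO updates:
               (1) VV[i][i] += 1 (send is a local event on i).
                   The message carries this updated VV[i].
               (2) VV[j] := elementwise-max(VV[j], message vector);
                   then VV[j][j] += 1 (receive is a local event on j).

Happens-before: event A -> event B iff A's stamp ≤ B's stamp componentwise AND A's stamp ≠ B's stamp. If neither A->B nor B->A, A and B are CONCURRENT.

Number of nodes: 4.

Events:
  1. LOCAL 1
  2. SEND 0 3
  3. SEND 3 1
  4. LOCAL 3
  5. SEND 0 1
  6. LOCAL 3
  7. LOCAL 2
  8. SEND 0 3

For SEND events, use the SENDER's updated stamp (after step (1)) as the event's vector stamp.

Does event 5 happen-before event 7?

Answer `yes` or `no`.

Initial: VV[0]=[0, 0, 0, 0]
Initial: VV[1]=[0, 0, 0, 0]
Initial: VV[2]=[0, 0, 0, 0]
Initial: VV[3]=[0, 0, 0, 0]
Event 1: LOCAL 1: VV[1][1]++ -> VV[1]=[0, 1, 0, 0]
Event 2: SEND 0->3: VV[0][0]++ -> VV[0]=[1, 0, 0, 0], msg_vec=[1, 0, 0, 0]; VV[3]=max(VV[3],msg_vec) then VV[3][3]++ -> VV[3]=[1, 0, 0, 1]
Event 3: SEND 3->1: VV[3][3]++ -> VV[3]=[1, 0, 0, 2], msg_vec=[1, 0, 0, 2]; VV[1]=max(VV[1],msg_vec) then VV[1][1]++ -> VV[1]=[1, 2, 0, 2]
Event 4: LOCAL 3: VV[3][3]++ -> VV[3]=[1, 0, 0, 3]
Event 5: SEND 0->1: VV[0][0]++ -> VV[0]=[2, 0, 0, 0], msg_vec=[2, 0, 0, 0]; VV[1]=max(VV[1],msg_vec) then VV[1][1]++ -> VV[1]=[2, 3, 0, 2]
Event 6: LOCAL 3: VV[3][3]++ -> VV[3]=[1, 0, 0, 4]
Event 7: LOCAL 2: VV[2][2]++ -> VV[2]=[0, 0, 1, 0]
Event 8: SEND 0->3: VV[0][0]++ -> VV[0]=[3, 0, 0, 0], msg_vec=[3, 0, 0, 0]; VV[3]=max(VV[3],msg_vec) then VV[3][3]++ -> VV[3]=[3, 0, 0, 5]
Event 5 stamp: [2, 0, 0, 0]
Event 7 stamp: [0, 0, 1, 0]
[2, 0, 0, 0] <= [0, 0, 1, 0]? False. Equal? False. Happens-before: False

Answer: no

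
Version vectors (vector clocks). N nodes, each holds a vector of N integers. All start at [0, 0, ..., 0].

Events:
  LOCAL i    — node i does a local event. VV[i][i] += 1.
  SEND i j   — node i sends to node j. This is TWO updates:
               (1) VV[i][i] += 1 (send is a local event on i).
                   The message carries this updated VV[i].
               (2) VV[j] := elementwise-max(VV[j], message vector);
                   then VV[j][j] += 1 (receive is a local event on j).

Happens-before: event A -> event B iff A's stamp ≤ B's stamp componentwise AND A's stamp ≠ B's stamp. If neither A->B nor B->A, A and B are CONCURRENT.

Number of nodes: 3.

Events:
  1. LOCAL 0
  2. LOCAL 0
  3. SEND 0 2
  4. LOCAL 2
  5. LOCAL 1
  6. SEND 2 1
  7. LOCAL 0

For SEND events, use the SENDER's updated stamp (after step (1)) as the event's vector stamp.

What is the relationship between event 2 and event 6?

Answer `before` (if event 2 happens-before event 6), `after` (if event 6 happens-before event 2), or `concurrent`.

Initial: VV[0]=[0, 0, 0]
Initial: VV[1]=[0, 0, 0]
Initial: VV[2]=[0, 0, 0]
Event 1: LOCAL 0: VV[0][0]++ -> VV[0]=[1, 0, 0]
Event 2: LOCAL 0: VV[0][0]++ -> VV[0]=[2, 0, 0]
Event 3: SEND 0->2: VV[0][0]++ -> VV[0]=[3, 0, 0], msg_vec=[3, 0, 0]; VV[2]=max(VV[2],msg_vec) then VV[2][2]++ -> VV[2]=[3, 0, 1]
Event 4: LOCAL 2: VV[2][2]++ -> VV[2]=[3, 0, 2]
Event 5: LOCAL 1: VV[1][1]++ -> VV[1]=[0, 1, 0]
Event 6: SEND 2->1: VV[2][2]++ -> VV[2]=[3, 0, 3], msg_vec=[3, 0, 3]; VV[1]=max(VV[1],msg_vec) then VV[1][1]++ -> VV[1]=[3, 2, 3]
Event 7: LOCAL 0: VV[0][0]++ -> VV[0]=[4, 0, 0]
Event 2 stamp: [2, 0, 0]
Event 6 stamp: [3, 0, 3]
[2, 0, 0] <= [3, 0, 3]? True
[3, 0, 3] <= [2, 0, 0]? False
Relation: before

Answer: before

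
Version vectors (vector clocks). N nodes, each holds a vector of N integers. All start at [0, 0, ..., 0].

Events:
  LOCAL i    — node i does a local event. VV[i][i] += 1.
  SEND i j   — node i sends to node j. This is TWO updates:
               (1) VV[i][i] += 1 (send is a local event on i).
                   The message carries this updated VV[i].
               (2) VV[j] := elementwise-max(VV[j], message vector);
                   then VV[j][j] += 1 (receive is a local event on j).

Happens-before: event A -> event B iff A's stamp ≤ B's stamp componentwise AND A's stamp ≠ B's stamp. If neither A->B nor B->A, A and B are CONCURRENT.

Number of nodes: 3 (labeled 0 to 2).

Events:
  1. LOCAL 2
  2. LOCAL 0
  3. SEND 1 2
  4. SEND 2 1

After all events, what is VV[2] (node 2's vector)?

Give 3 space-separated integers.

Answer: 0 1 3

Derivation:
Initial: VV[0]=[0, 0, 0]
Initial: VV[1]=[0, 0, 0]
Initial: VV[2]=[0, 0, 0]
Event 1: LOCAL 2: VV[2][2]++ -> VV[2]=[0, 0, 1]
Event 2: LOCAL 0: VV[0][0]++ -> VV[0]=[1, 0, 0]
Event 3: SEND 1->2: VV[1][1]++ -> VV[1]=[0, 1, 0], msg_vec=[0, 1, 0]; VV[2]=max(VV[2],msg_vec) then VV[2][2]++ -> VV[2]=[0, 1, 2]
Event 4: SEND 2->1: VV[2][2]++ -> VV[2]=[0, 1, 3], msg_vec=[0, 1, 3]; VV[1]=max(VV[1],msg_vec) then VV[1][1]++ -> VV[1]=[0, 2, 3]
Final vectors: VV[0]=[1, 0, 0]; VV[1]=[0, 2, 3]; VV[2]=[0, 1, 3]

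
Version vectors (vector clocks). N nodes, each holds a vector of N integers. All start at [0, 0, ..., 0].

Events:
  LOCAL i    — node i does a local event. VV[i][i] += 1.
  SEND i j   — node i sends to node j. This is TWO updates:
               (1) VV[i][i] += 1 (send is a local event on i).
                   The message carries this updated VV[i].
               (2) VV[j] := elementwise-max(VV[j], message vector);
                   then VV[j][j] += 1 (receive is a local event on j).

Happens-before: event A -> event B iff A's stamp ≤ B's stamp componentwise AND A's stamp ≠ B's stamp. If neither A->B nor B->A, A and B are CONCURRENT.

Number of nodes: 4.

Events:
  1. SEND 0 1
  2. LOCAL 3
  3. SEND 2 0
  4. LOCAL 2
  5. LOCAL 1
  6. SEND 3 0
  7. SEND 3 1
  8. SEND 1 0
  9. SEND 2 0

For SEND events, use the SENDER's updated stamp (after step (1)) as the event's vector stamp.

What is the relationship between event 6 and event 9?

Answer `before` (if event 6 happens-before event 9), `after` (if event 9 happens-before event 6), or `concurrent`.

Answer: concurrent

Derivation:
Initial: VV[0]=[0, 0, 0, 0]
Initial: VV[1]=[0, 0, 0, 0]
Initial: VV[2]=[0, 0, 0, 0]
Initial: VV[3]=[0, 0, 0, 0]
Event 1: SEND 0->1: VV[0][0]++ -> VV[0]=[1, 0, 0, 0], msg_vec=[1, 0, 0, 0]; VV[1]=max(VV[1],msg_vec) then VV[1][1]++ -> VV[1]=[1, 1, 0, 0]
Event 2: LOCAL 3: VV[3][3]++ -> VV[3]=[0, 0, 0, 1]
Event 3: SEND 2->0: VV[2][2]++ -> VV[2]=[0, 0, 1, 0], msg_vec=[0, 0, 1, 0]; VV[0]=max(VV[0],msg_vec) then VV[0][0]++ -> VV[0]=[2, 0, 1, 0]
Event 4: LOCAL 2: VV[2][2]++ -> VV[2]=[0, 0, 2, 0]
Event 5: LOCAL 1: VV[1][1]++ -> VV[1]=[1, 2, 0, 0]
Event 6: SEND 3->0: VV[3][3]++ -> VV[3]=[0, 0, 0, 2], msg_vec=[0, 0, 0, 2]; VV[0]=max(VV[0],msg_vec) then VV[0][0]++ -> VV[0]=[3, 0, 1, 2]
Event 7: SEND 3->1: VV[3][3]++ -> VV[3]=[0, 0, 0, 3], msg_vec=[0, 0, 0, 3]; VV[1]=max(VV[1],msg_vec) then VV[1][1]++ -> VV[1]=[1, 3, 0, 3]
Event 8: SEND 1->0: VV[1][1]++ -> VV[1]=[1, 4, 0, 3], msg_vec=[1, 4, 0, 3]; VV[0]=max(VV[0],msg_vec) then VV[0][0]++ -> VV[0]=[4, 4, 1, 3]
Event 9: SEND 2->0: VV[2][2]++ -> VV[2]=[0, 0, 3, 0], msg_vec=[0, 0, 3, 0]; VV[0]=max(VV[0],msg_vec) then VV[0][0]++ -> VV[0]=[5, 4, 3, 3]
Event 6 stamp: [0, 0, 0, 2]
Event 9 stamp: [0, 0, 3, 0]
[0, 0, 0, 2] <= [0, 0, 3, 0]? False
[0, 0, 3, 0] <= [0, 0, 0, 2]? False
Relation: concurrent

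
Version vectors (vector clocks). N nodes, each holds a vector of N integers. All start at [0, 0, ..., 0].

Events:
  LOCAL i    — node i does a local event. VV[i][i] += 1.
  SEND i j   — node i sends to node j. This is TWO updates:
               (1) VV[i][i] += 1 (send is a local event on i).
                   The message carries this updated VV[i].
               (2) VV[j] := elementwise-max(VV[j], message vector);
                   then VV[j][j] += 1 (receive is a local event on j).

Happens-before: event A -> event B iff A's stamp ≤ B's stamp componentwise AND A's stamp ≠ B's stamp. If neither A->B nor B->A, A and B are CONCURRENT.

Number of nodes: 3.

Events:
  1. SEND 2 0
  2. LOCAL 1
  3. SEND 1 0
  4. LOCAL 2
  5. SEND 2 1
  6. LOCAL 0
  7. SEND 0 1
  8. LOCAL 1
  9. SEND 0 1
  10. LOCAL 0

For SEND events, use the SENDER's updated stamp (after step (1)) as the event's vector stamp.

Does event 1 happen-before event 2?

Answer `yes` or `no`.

Initial: VV[0]=[0, 0, 0]
Initial: VV[1]=[0, 0, 0]
Initial: VV[2]=[0, 0, 0]
Event 1: SEND 2->0: VV[2][2]++ -> VV[2]=[0, 0, 1], msg_vec=[0, 0, 1]; VV[0]=max(VV[0],msg_vec) then VV[0][0]++ -> VV[0]=[1, 0, 1]
Event 2: LOCAL 1: VV[1][1]++ -> VV[1]=[0, 1, 0]
Event 3: SEND 1->0: VV[1][1]++ -> VV[1]=[0, 2, 0], msg_vec=[0, 2, 0]; VV[0]=max(VV[0],msg_vec) then VV[0][0]++ -> VV[0]=[2, 2, 1]
Event 4: LOCAL 2: VV[2][2]++ -> VV[2]=[0, 0, 2]
Event 5: SEND 2->1: VV[2][2]++ -> VV[2]=[0, 0, 3], msg_vec=[0, 0, 3]; VV[1]=max(VV[1],msg_vec) then VV[1][1]++ -> VV[1]=[0, 3, 3]
Event 6: LOCAL 0: VV[0][0]++ -> VV[0]=[3, 2, 1]
Event 7: SEND 0->1: VV[0][0]++ -> VV[0]=[4, 2, 1], msg_vec=[4, 2, 1]; VV[1]=max(VV[1],msg_vec) then VV[1][1]++ -> VV[1]=[4, 4, 3]
Event 8: LOCAL 1: VV[1][1]++ -> VV[1]=[4, 5, 3]
Event 9: SEND 0->1: VV[0][0]++ -> VV[0]=[5, 2, 1], msg_vec=[5, 2, 1]; VV[1]=max(VV[1],msg_vec) then VV[1][1]++ -> VV[1]=[5, 6, 3]
Event 10: LOCAL 0: VV[0][0]++ -> VV[0]=[6, 2, 1]
Event 1 stamp: [0, 0, 1]
Event 2 stamp: [0, 1, 0]
[0, 0, 1] <= [0, 1, 0]? False. Equal? False. Happens-before: False

Answer: no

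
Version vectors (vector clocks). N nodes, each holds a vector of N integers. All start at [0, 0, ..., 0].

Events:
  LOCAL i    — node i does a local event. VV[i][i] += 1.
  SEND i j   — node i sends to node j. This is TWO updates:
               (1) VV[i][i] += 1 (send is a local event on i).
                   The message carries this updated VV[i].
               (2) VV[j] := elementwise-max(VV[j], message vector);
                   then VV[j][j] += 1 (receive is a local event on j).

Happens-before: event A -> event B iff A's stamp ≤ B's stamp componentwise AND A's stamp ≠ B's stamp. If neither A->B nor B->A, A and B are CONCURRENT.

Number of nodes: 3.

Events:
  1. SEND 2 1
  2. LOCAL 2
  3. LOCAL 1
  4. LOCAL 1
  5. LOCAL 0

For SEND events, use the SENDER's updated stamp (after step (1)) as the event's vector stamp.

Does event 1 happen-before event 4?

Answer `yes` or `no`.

Initial: VV[0]=[0, 0, 0]
Initial: VV[1]=[0, 0, 0]
Initial: VV[2]=[0, 0, 0]
Event 1: SEND 2->1: VV[2][2]++ -> VV[2]=[0, 0, 1], msg_vec=[0, 0, 1]; VV[1]=max(VV[1],msg_vec) then VV[1][1]++ -> VV[1]=[0, 1, 1]
Event 2: LOCAL 2: VV[2][2]++ -> VV[2]=[0, 0, 2]
Event 3: LOCAL 1: VV[1][1]++ -> VV[1]=[0, 2, 1]
Event 4: LOCAL 1: VV[1][1]++ -> VV[1]=[0, 3, 1]
Event 5: LOCAL 0: VV[0][0]++ -> VV[0]=[1, 0, 0]
Event 1 stamp: [0, 0, 1]
Event 4 stamp: [0, 3, 1]
[0, 0, 1] <= [0, 3, 1]? True. Equal? False. Happens-before: True

Answer: yes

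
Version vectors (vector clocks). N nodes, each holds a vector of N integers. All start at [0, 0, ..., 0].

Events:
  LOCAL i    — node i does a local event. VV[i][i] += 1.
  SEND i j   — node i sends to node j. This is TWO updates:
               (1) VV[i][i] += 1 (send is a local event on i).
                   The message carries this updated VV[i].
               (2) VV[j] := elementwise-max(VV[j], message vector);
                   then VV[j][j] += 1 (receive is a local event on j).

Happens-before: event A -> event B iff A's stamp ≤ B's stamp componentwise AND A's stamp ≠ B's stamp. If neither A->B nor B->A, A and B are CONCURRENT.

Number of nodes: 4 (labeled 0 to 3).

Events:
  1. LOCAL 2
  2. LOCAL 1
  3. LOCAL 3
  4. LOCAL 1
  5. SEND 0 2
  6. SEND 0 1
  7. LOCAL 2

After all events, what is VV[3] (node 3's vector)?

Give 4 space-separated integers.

Answer: 0 0 0 1

Derivation:
Initial: VV[0]=[0, 0, 0, 0]
Initial: VV[1]=[0, 0, 0, 0]
Initial: VV[2]=[0, 0, 0, 0]
Initial: VV[3]=[0, 0, 0, 0]
Event 1: LOCAL 2: VV[2][2]++ -> VV[2]=[0, 0, 1, 0]
Event 2: LOCAL 1: VV[1][1]++ -> VV[1]=[0, 1, 0, 0]
Event 3: LOCAL 3: VV[3][3]++ -> VV[3]=[0, 0, 0, 1]
Event 4: LOCAL 1: VV[1][1]++ -> VV[1]=[0, 2, 0, 0]
Event 5: SEND 0->2: VV[0][0]++ -> VV[0]=[1, 0, 0, 0], msg_vec=[1, 0, 0, 0]; VV[2]=max(VV[2],msg_vec) then VV[2][2]++ -> VV[2]=[1, 0, 2, 0]
Event 6: SEND 0->1: VV[0][0]++ -> VV[0]=[2, 0, 0, 0], msg_vec=[2, 0, 0, 0]; VV[1]=max(VV[1],msg_vec) then VV[1][1]++ -> VV[1]=[2, 3, 0, 0]
Event 7: LOCAL 2: VV[2][2]++ -> VV[2]=[1, 0, 3, 0]
Final vectors: VV[0]=[2, 0, 0, 0]; VV[1]=[2, 3, 0, 0]; VV[2]=[1, 0, 3, 0]; VV[3]=[0, 0, 0, 1]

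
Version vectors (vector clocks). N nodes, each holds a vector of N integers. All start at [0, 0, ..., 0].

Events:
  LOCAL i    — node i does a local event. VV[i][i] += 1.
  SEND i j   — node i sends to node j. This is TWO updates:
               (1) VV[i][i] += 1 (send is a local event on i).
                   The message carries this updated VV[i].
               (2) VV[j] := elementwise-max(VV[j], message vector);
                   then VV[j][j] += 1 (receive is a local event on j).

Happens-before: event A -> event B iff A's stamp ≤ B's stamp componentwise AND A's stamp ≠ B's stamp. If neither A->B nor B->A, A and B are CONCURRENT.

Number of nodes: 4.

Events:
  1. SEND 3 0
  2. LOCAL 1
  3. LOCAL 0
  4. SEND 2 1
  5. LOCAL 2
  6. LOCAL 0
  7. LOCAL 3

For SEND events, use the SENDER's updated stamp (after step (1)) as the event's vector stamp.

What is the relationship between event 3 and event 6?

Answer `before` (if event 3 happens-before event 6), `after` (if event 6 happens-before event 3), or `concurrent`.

Initial: VV[0]=[0, 0, 0, 0]
Initial: VV[1]=[0, 0, 0, 0]
Initial: VV[2]=[0, 0, 0, 0]
Initial: VV[3]=[0, 0, 0, 0]
Event 1: SEND 3->0: VV[3][3]++ -> VV[3]=[0, 0, 0, 1], msg_vec=[0, 0, 0, 1]; VV[0]=max(VV[0],msg_vec) then VV[0][0]++ -> VV[0]=[1, 0, 0, 1]
Event 2: LOCAL 1: VV[1][1]++ -> VV[1]=[0, 1, 0, 0]
Event 3: LOCAL 0: VV[0][0]++ -> VV[0]=[2, 0, 0, 1]
Event 4: SEND 2->1: VV[2][2]++ -> VV[2]=[0, 0, 1, 0], msg_vec=[0, 0, 1, 0]; VV[1]=max(VV[1],msg_vec) then VV[1][1]++ -> VV[1]=[0, 2, 1, 0]
Event 5: LOCAL 2: VV[2][2]++ -> VV[2]=[0, 0, 2, 0]
Event 6: LOCAL 0: VV[0][0]++ -> VV[0]=[3, 0, 0, 1]
Event 7: LOCAL 3: VV[3][3]++ -> VV[3]=[0, 0, 0, 2]
Event 3 stamp: [2, 0, 0, 1]
Event 6 stamp: [3, 0, 0, 1]
[2, 0, 0, 1] <= [3, 0, 0, 1]? True
[3, 0, 0, 1] <= [2, 0, 0, 1]? False
Relation: before

Answer: before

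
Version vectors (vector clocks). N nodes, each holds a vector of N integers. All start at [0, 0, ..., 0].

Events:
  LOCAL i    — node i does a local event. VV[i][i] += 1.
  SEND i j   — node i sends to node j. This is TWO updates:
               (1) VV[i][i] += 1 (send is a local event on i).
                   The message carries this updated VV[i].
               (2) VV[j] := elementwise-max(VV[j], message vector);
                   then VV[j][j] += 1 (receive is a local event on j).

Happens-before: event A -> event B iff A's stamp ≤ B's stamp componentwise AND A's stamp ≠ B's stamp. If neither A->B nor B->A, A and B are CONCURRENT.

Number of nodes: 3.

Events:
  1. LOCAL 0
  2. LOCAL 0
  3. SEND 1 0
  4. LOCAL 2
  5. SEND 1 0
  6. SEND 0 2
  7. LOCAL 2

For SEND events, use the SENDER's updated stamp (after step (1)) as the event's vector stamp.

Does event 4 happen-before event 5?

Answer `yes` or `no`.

Answer: no

Derivation:
Initial: VV[0]=[0, 0, 0]
Initial: VV[1]=[0, 0, 0]
Initial: VV[2]=[0, 0, 0]
Event 1: LOCAL 0: VV[0][0]++ -> VV[0]=[1, 0, 0]
Event 2: LOCAL 0: VV[0][0]++ -> VV[0]=[2, 0, 0]
Event 3: SEND 1->0: VV[1][1]++ -> VV[1]=[0, 1, 0], msg_vec=[0, 1, 0]; VV[0]=max(VV[0],msg_vec) then VV[0][0]++ -> VV[0]=[3, 1, 0]
Event 4: LOCAL 2: VV[2][2]++ -> VV[2]=[0, 0, 1]
Event 5: SEND 1->0: VV[1][1]++ -> VV[1]=[0, 2, 0], msg_vec=[0, 2, 0]; VV[0]=max(VV[0],msg_vec) then VV[0][0]++ -> VV[0]=[4, 2, 0]
Event 6: SEND 0->2: VV[0][0]++ -> VV[0]=[5, 2, 0], msg_vec=[5, 2, 0]; VV[2]=max(VV[2],msg_vec) then VV[2][2]++ -> VV[2]=[5, 2, 2]
Event 7: LOCAL 2: VV[2][2]++ -> VV[2]=[5, 2, 3]
Event 4 stamp: [0, 0, 1]
Event 5 stamp: [0, 2, 0]
[0, 0, 1] <= [0, 2, 0]? False. Equal? False. Happens-before: False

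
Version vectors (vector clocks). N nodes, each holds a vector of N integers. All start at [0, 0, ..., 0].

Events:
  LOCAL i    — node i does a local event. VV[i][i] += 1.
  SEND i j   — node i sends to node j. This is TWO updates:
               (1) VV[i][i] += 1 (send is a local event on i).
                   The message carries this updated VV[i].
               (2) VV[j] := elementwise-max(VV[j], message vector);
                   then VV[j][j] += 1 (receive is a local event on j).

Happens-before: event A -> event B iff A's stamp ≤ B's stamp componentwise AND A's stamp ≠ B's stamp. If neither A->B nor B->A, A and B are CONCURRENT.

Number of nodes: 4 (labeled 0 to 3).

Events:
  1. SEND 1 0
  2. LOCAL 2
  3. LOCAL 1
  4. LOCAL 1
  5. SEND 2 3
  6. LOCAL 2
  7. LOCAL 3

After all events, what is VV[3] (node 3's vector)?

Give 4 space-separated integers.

Answer: 0 0 2 2

Derivation:
Initial: VV[0]=[0, 0, 0, 0]
Initial: VV[1]=[0, 0, 0, 0]
Initial: VV[2]=[0, 0, 0, 0]
Initial: VV[3]=[0, 0, 0, 0]
Event 1: SEND 1->0: VV[1][1]++ -> VV[1]=[0, 1, 0, 0], msg_vec=[0, 1, 0, 0]; VV[0]=max(VV[0],msg_vec) then VV[0][0]++ -> VV[0]=[1, 1, 0, 0]
Event 2: LOCAL 2: VV[2][2]++ -> VV[2]=[0, 0, 1, 0]
Event 3: LOCAL 1: VV[1][1]++ -> VV[1]=[0, 2, 0, 0]
Event 4: LOCAL 1: VV[1][1]++ -> VV[1]=[0, 3, 0, 0]
Event 5: SEND 2->3: VV[2][2]++ -> VV[2]=[0, 0, 2, 0], msg_vec=[0, 0, 2, 0]; VV[3]=max(VV[3],msg_vec) then VV[3][3]++ -> VV[3]=[0, 0, 2, 1]
Event 6: LOCAL 2: VV[2][2]++ -> VV[2]=[0, 0, 3, 0]
Event 7: LOCAL 3: VV[3][3]++ -> VV[3]=[0, 0, 2, 2]
Final vectors: VV[0]=[1, 1, 0, 0]; VV[1]=[0, 3, 0, 0]; VV[2]=[0, 0, 3, 0]; VV[3]=[0, 0, 2, 2]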